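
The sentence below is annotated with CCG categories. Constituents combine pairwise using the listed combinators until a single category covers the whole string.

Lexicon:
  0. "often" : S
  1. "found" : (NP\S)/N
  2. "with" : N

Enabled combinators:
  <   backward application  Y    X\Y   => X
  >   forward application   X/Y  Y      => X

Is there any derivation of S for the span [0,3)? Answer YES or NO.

NO

S (NP\S)/N N
CKY chart[0,3] = {NP}; S ∉ chart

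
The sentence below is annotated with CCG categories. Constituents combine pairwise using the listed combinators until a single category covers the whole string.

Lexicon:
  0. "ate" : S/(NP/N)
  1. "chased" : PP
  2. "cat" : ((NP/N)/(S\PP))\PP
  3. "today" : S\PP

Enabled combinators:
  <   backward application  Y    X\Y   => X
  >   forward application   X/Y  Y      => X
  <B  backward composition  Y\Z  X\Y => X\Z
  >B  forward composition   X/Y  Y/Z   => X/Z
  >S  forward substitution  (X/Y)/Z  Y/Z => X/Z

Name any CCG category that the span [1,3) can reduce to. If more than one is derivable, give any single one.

[0,4] S   >
  [0,1] "ate" : S/(NP/N)
  [1,4] NP/N   >
    [1,3] (NP/N)/(S\PP)   <
      [1,2] "chased" : PP
      [2,3] "cat" : ((NP/N)/(S\PP))\PP
    [3,4] "today" : S\PP

(NP/N)/(S\PP)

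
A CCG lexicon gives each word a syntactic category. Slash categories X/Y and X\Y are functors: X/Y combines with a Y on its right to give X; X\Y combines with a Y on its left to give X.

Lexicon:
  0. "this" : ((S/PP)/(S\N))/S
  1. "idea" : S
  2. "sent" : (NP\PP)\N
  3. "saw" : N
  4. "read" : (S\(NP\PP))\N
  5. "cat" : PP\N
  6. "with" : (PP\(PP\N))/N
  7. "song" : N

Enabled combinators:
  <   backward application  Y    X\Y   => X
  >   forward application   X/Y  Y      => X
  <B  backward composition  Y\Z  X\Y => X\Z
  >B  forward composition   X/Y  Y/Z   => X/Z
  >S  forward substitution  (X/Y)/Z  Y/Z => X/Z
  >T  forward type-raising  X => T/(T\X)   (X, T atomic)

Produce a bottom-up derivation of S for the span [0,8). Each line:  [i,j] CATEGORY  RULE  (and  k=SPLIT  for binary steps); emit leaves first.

[0,1] ((S/PP)/(S\N))/S  lex  "this"
[1,2] S  lex  "idea"
[0,2] (S/PP)/(S\N)  >  k=1
[2,3] (NP\PP)\N  lex  "sent"
[3,4] N  lex  "saw"
[4,5] (S\(NP\PP))\N  lex  "read"
[3,5] S\(NP\PP)  <  k=4
[2,5] S\N  <B  k=3
[0,5] S/PP  >  k=2
[5,6] PP\N  lex  "cat"
[6,7] (PP\(PP\N))/N  lex  "with"
[7,8] N  lex  "song"
[6,8] PP\(PP\N)  >  k=7
[5,8] PP  <  k=6
[0,8] S  >  k=5

[0,8] S   >
  [0,5] S/PP   >
    [0,2] (S/PP)/(S\N)   >
      [0,1] "this" : ((S/PP)/(S\N))/S
      [1,2] "idea" : S
    [2,5] S\N   <B
      [2,3] "sent" : (NP\PP)\N
      [3,5] S\(NP\PP)   <
        [3,4] "saw" : N
        [4,5] "read" : (S\(NP\PP))\N
  [5,8] PP   <
    [5,6] "cat" : PP\N
    [6,8] PP\(PP\N)   >
      [6,7] "with" : (PP\(PP\N))/N
      [7,8] "song" : N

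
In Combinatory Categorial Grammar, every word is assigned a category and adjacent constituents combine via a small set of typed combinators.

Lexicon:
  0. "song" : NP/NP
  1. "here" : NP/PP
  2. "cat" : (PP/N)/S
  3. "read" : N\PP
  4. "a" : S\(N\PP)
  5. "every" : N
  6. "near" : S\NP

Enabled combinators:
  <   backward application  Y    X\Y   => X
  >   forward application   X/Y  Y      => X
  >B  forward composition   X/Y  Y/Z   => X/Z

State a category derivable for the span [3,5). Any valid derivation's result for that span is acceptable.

S

[0,7] S   <
  [0,6] NP   >
    [0,5] NP/N   >B
      [0,2] NP/PP   >B
        [0,1] "song" : NP/NP
        [1,2] "here" : NP/PP
      [2,5] PP/N   >
        [2,3] "cat" : (PP/N)/S
        [3,5] S   <
          [3,4] "read" : N\PP
          [4,5] "a" : S\(N\PP)
    [5,6] "every" : N
  [6,7] "near" : S\NP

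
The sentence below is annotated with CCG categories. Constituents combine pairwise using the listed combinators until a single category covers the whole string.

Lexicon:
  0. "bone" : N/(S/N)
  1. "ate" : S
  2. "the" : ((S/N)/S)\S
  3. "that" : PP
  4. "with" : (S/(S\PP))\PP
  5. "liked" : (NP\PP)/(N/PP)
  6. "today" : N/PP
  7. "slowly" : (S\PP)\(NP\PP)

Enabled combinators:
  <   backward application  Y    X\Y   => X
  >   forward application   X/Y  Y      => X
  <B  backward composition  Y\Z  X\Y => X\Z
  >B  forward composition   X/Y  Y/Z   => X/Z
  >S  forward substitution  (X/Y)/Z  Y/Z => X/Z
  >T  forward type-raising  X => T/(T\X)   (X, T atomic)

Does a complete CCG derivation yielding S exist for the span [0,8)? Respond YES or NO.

NO

N/(S/N) S ((S/N)/S)\S PP (S/(S\PP))\PP (NP\PP)/(N/PP) N/PP (S\PP)\(NP\PP)
CKY chart[0,8] = {N, N/(N\N), N/(S\S), NP/(NP\N), PP/(PP\N), S/(S\N)}; S ∉ chart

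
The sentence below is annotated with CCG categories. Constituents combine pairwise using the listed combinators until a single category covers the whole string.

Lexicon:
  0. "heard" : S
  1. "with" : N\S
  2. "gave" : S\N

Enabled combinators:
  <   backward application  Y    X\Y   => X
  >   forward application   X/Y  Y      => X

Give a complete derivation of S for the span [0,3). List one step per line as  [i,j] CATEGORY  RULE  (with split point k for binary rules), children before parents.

[0,1] S  lex  "heard"
[1,2] N\S  lex  "with"
[0,2] N  <  k=1
[2,3] S\N  lex  "gave"
[0,3] S  <  k=2

[0,3] S   <
  [0,2] N   <
    [0,1] "heard" : S
    [1,2] "with" : N\S
  [2,3] "gave" : S\N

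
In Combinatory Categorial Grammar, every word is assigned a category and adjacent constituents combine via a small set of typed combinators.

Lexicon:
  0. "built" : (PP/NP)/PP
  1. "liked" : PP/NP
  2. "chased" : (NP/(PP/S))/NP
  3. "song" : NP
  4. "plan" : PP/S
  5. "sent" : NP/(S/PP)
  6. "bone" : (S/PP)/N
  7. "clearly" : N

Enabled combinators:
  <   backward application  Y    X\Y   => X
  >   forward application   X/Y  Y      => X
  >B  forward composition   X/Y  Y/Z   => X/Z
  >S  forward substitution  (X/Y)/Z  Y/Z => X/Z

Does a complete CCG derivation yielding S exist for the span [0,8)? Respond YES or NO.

NO

(PP/NP)/PP PP/NP (NP/(PP/S))/NP NP PP/S NP/(S/PP) (S/PP)/N N
CKY chart[0,8] = {PP}; S ∉ chart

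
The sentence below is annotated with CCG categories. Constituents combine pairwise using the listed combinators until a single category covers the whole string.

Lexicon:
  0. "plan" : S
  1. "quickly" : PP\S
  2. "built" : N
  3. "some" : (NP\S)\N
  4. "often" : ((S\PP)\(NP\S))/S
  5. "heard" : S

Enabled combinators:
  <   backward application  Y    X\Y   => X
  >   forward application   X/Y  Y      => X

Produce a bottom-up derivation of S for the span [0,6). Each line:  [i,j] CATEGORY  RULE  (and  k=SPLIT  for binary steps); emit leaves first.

[0,1] S  lex  "plan"
[1,2] PP\S  lex  "quickly"
[0,2] PP  <  k=1
[2,3] N  lex  "built"
[3,4] (NP\S)\N  lex  "some"
[2,4] NP\S  <  k=3
[4,5] ((S\PP)\(NP\S))/S  lex  "often"
[5,6] S  lex  "heard"
[4,6] (S\PP)\(NP\S)  >  k=5
[2,6] S\PP  <  k=4
[0,6] S  <  k=2

[0,6] S   <
  [0,2] PP   <
    [0,1] "plan" : S
    [1,2] "quickly" : PP\S
  [2,6] S\PP   <
    [2,4] NP\S   <
      [2,3] "built" : N
      [3,4] "some" : (NP\S)\N
    [4,6] (S\PP)\(NP\S)   >
      [4,5] "often" : ((S\PP)\(NP\S))/S
      [5,6] "heard" : S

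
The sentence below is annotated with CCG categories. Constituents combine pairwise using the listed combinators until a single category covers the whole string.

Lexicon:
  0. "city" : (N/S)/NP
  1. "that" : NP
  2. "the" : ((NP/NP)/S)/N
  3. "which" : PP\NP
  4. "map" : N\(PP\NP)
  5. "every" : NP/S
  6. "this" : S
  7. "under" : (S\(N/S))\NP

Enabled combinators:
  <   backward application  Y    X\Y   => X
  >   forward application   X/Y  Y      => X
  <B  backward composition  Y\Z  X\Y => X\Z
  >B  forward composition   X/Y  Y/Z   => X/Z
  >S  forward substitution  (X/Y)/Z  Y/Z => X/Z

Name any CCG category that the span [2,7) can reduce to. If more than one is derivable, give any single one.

[0,8] S   <
  [0,2] N/S   >
    [0,1] "city" : (N/S)/NP
    [1,2] "that" : NP
  [2,8] S\(N/S)   <
    [2,7] NP   >
      [2,6] NP/S   >S
        [2,5] (NP/NP)/S   >
          [2,3] "the" : ((NP/NP)/S)/N
          [3,5] N   <
            [3,4] "which" : PP\NP
            [4,5] "map" : N\(PP\NP)
        [5,6] "every" : NP/S
      [6,7] "this" : S
    [7,8] "under" : (S\(N/S))\NP

NP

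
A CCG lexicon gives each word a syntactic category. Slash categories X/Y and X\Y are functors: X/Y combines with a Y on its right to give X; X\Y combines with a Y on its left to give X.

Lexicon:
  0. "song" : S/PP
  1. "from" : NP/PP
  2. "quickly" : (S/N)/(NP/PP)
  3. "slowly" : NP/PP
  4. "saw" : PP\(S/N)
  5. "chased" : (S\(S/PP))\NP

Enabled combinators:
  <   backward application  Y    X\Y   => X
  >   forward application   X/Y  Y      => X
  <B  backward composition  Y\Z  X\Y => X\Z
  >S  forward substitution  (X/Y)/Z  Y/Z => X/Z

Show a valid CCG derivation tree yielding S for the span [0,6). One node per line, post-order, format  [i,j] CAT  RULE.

[0,6] S   <
  [0,1] "song" : S/PP
  [1,6] S\(S/PP)   <
    [1,5] NP   >
      [1,2] "from" : NP/PP
      [2,5] PP   <
        [2,4] S/N   >
          [2,3] "quickly" : (S/N)/(NP/PP)
          [3,4] "slowly" : NP/PP
        [4,5] "saw" : PP\(S/N)
    [5,6] "chased" : (S\(S/PP))\NP

[0,1] S/PP  lex  "song"
[1,2] NP/PP  lex  "from"
[2,3] (S/N)/(NP/PP)  lex  "quickly"
[3,4] NP/PP  lex  "slowly"
[2,4] S/N  >  k=3
[4,5] PP\(S/N)  lex  "saw"
[2,5] PP  <  k=4
[1,5] NP  >  k=2
[5,6] (S\(S/PP))\NP  lex  "chased"
[1,6] S\(S/PP)  <  k=5
[0,6] S  <  k=1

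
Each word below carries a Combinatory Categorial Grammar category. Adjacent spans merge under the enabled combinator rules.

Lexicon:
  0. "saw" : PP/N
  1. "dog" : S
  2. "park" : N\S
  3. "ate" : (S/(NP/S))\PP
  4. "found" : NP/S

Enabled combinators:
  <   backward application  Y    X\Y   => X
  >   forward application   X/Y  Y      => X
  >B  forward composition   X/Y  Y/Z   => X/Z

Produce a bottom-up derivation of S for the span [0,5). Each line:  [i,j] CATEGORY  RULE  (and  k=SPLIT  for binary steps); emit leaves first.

[0,5] S   >
  [0,4] S/(NP/S)   <
    [0,3] PP   >
      [0,1] "saw" : PP/N
      [1,3] N   <
        [1,2] "dog" : S
        [2,3] "park" : N\S
    [3,4] "ate" : (S/(NP/S))\PP
  [4,5] "found" : NP/S

[0,1] PP/N  lex  "saw"
[1,2] S  lex  "dog"
[2,3] N\S  lex  "park"
[1,3] N  <  k=2
[0,3] PP  >  k=1
[3,4] (S/(NP/S))\PP  lex  "ate"
[0,4] S/(NP/S)  <  k=3
[4,5] NP/S  lex  "found"
[0,5] S  >  k=4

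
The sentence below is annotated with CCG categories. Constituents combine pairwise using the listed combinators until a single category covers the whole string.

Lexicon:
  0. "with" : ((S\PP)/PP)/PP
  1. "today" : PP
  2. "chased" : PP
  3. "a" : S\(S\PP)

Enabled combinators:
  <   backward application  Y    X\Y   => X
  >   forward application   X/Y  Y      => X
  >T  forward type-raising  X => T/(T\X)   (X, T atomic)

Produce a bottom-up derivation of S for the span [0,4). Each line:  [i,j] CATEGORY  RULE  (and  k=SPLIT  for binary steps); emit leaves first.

[0,4] S   <
  [0,3] S\PP   >
    [0,2] (S\PP)/PP   >
      [0,1] "with" : ((S\PP)/PP)/PP
      [1,2] "today" : PP
    [2,3] "chased" : PP
  [3,4] "a" : S\(S\PP)

[0,1] ((S\PP)/PP)/PP  lex  "with"
[1,2] PP  lex  "today"
[0,2] (S\PP)/PP  >  k=1
[2,3] PP  lex  "chased"
[0,3] S\PP  >  k=2
[3,4] S\(S\PP)  lex  "a"
[0,4] S  <  k=3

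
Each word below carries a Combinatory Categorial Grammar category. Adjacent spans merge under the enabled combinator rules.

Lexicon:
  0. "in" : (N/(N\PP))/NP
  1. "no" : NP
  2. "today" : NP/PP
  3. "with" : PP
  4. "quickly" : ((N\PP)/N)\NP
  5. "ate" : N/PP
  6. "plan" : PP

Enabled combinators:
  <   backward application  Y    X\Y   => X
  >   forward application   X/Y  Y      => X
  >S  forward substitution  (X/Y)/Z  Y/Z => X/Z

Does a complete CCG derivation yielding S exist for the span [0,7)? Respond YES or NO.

NO

(N/(N\PP))/NP NP NP/PP PP ((N\PP)/N)\NP N/PP PP
CKY chart[0,7] = {N}; S ∉ chart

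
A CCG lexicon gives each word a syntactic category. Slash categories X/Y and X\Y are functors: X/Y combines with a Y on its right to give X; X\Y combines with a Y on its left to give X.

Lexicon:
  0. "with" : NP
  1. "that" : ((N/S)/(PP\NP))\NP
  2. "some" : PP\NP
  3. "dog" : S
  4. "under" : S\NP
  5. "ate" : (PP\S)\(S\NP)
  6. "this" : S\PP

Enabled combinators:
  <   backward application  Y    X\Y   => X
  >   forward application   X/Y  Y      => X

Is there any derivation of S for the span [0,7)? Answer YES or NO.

NP ((N/S)/(PP\NP))\NP PP\NP S S\NP (PP\S)\(S\NP) S\PP
CKY chart[0,7] = {N}; S ∉ chart

NO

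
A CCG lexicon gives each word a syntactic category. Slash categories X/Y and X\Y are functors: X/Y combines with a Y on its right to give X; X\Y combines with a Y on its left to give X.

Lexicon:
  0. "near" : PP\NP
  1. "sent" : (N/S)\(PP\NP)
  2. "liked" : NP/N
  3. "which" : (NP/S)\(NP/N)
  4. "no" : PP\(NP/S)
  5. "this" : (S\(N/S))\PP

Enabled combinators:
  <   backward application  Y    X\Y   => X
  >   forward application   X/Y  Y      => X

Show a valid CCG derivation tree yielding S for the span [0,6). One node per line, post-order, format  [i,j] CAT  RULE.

[0,6] S   <
  [0,2] N/S   <
    [0,1] "near" : PP\NP
    [1,2] "sent" : (N/S)\(PP\NP)
  [2,6] S\(N/S)   <
    [2,5] PP   <
      [2,4] NP/S   <
        [2,3] "liked" : NP/N
        [3,4] "which" : (NP/S)\(NP/N)
      [4,5] "no" : PP\(NP/S)
    [5,6] "this" : (S\(N/S))\PP

[0,1] PP\NP  lex  "near"
[1,2] (N/S)\(PP\NP)  lex  "sent"
[0,2] N/S  <  k=1
[2,3] NP/N  lex  "liked"
[3,4] (NP/S)\(NP/N)  lex  "which"
[2,4] NP/S  <  k=3
[4,5] PP\(NP/S)  lex  "no"
[2,5] PP  <  k=4
[5,6] (S\(N/S))\PP  lex  "this"
[2,6] S\(N/S)  <  k=5
[0,6] S  <  k=2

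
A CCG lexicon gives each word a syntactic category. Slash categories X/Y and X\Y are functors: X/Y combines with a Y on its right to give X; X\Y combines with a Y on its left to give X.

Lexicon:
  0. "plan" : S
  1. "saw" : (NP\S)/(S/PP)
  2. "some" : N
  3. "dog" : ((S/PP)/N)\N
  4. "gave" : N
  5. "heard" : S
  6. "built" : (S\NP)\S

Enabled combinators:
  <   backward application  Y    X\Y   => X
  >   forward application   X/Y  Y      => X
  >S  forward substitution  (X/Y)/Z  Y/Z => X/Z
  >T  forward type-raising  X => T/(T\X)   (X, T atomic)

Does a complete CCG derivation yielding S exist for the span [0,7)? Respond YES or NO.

[0,7] S   <
  [0,5] NP   <
    [0,1] "plan" : S
    [1,5] NP\S   >
      [1,2] "saw" : (NP\S)/(S/PP)
      [2,5] S/PP   >
        [2,4] (S/PP)/N   <
          [2,3] "some" : N
          [3,4] "dog" : ((S/PP)/N)\N
        [4,5] "gave" : N
  [5,7] S\NP   <
    [5,6] "heard" : S
    [6,7] "built" : (S\NP)\S

YES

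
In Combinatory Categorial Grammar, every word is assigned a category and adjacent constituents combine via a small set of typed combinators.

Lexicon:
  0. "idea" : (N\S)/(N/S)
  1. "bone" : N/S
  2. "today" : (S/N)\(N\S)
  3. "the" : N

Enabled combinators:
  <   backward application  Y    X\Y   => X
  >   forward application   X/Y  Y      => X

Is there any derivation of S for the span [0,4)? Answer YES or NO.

YES

[0,4] S   >
  [0,3] S/N   <
    [0,2] N\S   >
      [0,1] "idea" : (N\S)/(N/S)
      [1,2] "bone" : N/S
    [2,3] "today" : (S/N)\(N\S)
  [3,4] "the" : N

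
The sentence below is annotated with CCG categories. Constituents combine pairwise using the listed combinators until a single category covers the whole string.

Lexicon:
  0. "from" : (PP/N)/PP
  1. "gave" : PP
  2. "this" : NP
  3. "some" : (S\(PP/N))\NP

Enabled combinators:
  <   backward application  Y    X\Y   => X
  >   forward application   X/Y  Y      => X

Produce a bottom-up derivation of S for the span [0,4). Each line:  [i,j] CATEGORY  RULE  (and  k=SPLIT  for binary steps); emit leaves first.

[0,4] S   <
  [0,2] PP/N   >
    [0,1] "from" : (PP/N)/PP
    [1,2] "gave" : PP
  [2,4] S\(PP/N)   <
    [2,3] "this" : NP
    [3,4] "some" : (S\(PP/N))\NP

[0,1] (PP/N)/PP  lex  "from"
[1,2] PP  lex  "gave"
[0,2] PP/N  >  k=1
[2,3] NP  lex  "this"
[3,4] (S\(PP/N))\NP  lex  "some"
[2,4] S\(PP/N)  <  k=3
[0,4] S  <  k=2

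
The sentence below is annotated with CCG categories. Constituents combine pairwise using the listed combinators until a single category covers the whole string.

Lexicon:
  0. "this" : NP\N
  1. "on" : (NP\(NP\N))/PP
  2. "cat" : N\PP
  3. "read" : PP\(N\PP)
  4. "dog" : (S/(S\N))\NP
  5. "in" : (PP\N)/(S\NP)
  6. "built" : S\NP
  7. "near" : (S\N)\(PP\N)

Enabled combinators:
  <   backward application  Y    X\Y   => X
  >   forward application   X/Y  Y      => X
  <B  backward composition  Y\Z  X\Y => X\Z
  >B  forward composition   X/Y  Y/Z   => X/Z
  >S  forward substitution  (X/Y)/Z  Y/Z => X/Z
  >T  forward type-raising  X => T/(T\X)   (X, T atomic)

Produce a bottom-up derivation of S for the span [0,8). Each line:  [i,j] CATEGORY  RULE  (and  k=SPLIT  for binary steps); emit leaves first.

[0,8] S   >
  [0,5] S/(S\N)   <
    [0,4] NP   <
      [0,1] "this" : NP\N
      [1,4] NP\(NP\N)   >
        [1,2] "on" : (NP\(NP\N))/PP
        [2,4] PP   <
          [2,3] "cat" : N\PP
          [3,4] "read" : PP\(N\PP)
    [4,5] "dog" : (S/(S\N))\NP
  [5,8] S\N   <
    [5,7] PP\N   >
      [5,6] "in" : (PP\N)/(S\NP)
      [6,7] "built" : S\NP
    [7,8] "near" : (S\N)\(PP\N)

[0,1] NP\N  lex  "this"
[1,2] (NP\(NP\N))/PP  lex  "on"
[2,3] N\PP  lex  "cat"
[3,4] PP\(N\PP)  lex  "read"
[2,4] PP  <  k=3
[1,4] NP\(NP\N)  >  k=2
[0,4] NP  <  k=1
[4,5] (S/(S\N))\NP  lex  "dog"
[0,5] S/(S\N)  <  k=4
[5,6] (PP\N)/(S\NP)  lex  "in"
[6,7] S\NP  lex  "built"
[5,7] PP\N  >  k=6
[7,8] (S\N)\(PP\N)  lex  "near"
[5,8] S\N  <  k=7
[0,8] S  >  k=5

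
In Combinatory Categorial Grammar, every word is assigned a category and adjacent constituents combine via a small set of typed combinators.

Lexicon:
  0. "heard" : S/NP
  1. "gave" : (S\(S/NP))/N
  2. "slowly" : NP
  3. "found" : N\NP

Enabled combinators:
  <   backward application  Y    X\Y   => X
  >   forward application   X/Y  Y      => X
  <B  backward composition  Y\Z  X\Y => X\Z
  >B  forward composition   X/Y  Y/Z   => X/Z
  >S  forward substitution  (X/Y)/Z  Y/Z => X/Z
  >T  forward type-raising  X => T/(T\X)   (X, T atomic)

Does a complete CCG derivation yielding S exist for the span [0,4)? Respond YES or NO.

YES

[0,4] S   <
  [0,1] "heard" : S/NP
  [1,4] S\(S/NP)   >
    [1,2] "gave" : (S\(S/NP))/N
    [2,4] N   <
      [2,3] "slowly" : NP
      [3,4] "found" : N\NP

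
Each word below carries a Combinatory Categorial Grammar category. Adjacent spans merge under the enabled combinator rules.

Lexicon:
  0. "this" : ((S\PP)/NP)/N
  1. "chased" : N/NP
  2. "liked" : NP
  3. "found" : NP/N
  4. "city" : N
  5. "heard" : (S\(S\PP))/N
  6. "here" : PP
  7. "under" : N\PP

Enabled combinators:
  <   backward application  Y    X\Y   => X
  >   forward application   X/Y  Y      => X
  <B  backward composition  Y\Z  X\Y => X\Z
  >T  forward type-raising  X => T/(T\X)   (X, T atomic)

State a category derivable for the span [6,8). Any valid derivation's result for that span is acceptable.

[0,8] S   <
  [0,5] S\PP   >
    [0,3] (S\PP)/NP   >
      [0,1] "this" : ((S\PP)/NP)/N
      [1,3] N   >
        [1,2] "chased" : N/NP
        [2,3] "liked" : NP
    [3,5] NP   >
      [3,4] "found" : NP/N
      [4,5] "city" : N
  [5,8] S\(S\PP)   >
    [5,6] "heard" : (S\(S\PP))/N
    [6,8] N   <
      [6,7] "here" : PP
      [7,8] "under" : N\PP

N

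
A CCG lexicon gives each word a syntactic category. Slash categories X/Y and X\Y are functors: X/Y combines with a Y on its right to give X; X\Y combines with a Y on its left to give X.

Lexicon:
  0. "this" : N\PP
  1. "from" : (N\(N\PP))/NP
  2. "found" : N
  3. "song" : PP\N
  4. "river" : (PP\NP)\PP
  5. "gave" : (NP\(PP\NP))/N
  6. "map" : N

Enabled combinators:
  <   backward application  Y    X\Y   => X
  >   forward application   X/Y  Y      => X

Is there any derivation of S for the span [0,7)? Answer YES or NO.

NO

N\PP (N\(N\PP))/NP N PP\N (PP\NP)\PP (NP\(PP\NP))/N N
CKY chart[0,7] = {N}; S ∉ chart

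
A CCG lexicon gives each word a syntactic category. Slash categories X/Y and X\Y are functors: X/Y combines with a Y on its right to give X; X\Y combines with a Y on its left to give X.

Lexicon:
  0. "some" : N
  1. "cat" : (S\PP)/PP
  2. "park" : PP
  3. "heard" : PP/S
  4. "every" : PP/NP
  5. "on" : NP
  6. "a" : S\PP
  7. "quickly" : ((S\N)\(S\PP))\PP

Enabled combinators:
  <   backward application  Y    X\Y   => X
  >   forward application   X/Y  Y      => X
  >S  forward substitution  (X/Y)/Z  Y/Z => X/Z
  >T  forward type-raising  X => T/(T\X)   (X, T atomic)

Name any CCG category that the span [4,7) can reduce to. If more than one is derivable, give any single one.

[0,8] S   >
  [0,1] S/(S\N)   >T
    [0,1] "some" : N
  [1,8] S\N   <
    [1,3] S\PP   >
      [1,2] "cat" : (S\PP)/PP
      [2,3] "park" : PP
    [3,8] (S\N)\(S\PP)   <
      [3,7] PP   >
        [3,4] "heard" : PP/S
        [4,7] S   <
          [4,6] PP   >
            [4,5] "every" : PP/NP
            [5,6] "on" : NP
          [6,7] "a" : S\PP
      [7,8] "quickly" : ((S\N)\(S\PP))\PP

S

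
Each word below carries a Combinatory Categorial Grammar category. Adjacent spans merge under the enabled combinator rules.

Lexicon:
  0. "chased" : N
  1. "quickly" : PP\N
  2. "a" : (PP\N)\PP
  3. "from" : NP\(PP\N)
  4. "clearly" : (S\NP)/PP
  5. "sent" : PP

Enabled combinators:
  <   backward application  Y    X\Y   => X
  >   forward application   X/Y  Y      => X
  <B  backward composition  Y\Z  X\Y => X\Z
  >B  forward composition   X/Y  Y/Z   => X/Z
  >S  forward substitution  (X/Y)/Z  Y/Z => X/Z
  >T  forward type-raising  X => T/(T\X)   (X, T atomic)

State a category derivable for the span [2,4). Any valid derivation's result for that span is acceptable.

[0,6] S   <
  [0,4] NP   <
    [0,2] PP   <
      [0,1] "chased" : N
      [1,2] "quickly" : PP\N
    [2,4] NP\PP   <B
      [2,3] "a" : (PP\N)\PP
      [3,4] "from" : NP\(PP\N)
  [4,6] S\NP   >
    [4,5] "clearly" : (S\NP)/PP
    [5,6] "sent" : PP

NP\PP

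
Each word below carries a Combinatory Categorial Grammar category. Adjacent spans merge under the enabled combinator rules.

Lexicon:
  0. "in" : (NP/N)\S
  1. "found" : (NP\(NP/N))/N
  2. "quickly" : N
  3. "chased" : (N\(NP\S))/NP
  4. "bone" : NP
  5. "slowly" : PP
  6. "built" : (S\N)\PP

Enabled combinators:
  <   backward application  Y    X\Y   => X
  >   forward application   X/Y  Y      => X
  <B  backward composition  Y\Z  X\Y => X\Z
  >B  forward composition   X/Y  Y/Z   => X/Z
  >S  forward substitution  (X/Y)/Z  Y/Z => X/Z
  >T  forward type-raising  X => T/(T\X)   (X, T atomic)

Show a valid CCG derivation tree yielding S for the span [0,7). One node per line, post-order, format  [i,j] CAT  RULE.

[0,1] (NP/N)\S  lex  "in"
[1,2] (NP\(NP/N))/N  lex  "found"
[2,3] N  lex  "quickly"
[1,3] NP\(NP/N)  >  k=2
[0,3] NP\S  <B  k=1
[3,4] (N\(NP\S))/NP  lex  "chased"
[4,5] NP  lex  "bone"
[3,5] N\(NP\S)  >  k=4
[0,5] N  <  k=3
[5,6] PP  lex  "slowly"
[6,7] (S\N)\PP  lex  "built"
[5,7] S\N  <  k=6
[0,7] S  <  k=5

[0,7] S   <
  [0,5] N   <
    [0,3] NP\S   <B
      [0,1] "in" : (NP/N)\S
      [1,3] NP\(NP/N)   >
        [1,2] "found" : (NP\(NP/N))/N
        [2,3] "quickly" : N
    [3,5] N\(NP\S)   >
      [3,4] "chased" : (N\(NP\S))/NP
      [4,5] "bone" : NP
  [5,7] S\N   <
    [5,6] "slowly" : PP
    [6,7] "built" : (S\N)\PP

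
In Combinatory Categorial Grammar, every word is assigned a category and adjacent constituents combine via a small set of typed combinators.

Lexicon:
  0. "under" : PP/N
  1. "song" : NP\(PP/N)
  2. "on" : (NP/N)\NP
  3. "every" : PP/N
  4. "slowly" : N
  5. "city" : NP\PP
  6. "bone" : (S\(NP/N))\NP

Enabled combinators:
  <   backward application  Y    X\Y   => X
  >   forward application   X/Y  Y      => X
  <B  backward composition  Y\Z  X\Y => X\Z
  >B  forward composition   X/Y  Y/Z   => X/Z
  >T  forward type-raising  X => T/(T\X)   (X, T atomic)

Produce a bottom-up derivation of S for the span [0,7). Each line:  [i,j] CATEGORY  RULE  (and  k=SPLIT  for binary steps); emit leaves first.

[0,1] PP/N  lex  "under"
[1,2] NP\(PP/N)  lex  "song"
[0,2] NP  <  k=1
[2,3] (NP/N)\NP  lex  "on"
[3,4] PP/N  lex  "every"
[4,5] N  lex  "slowly"
[3,5] PP  >  k=4
[5,6] NP\PP  lex  "city"
[3,6] NP  <  k=5
[6,7] (S\(NP/N))\NP  lex  "bone"
[3,7] S\(NP/N)  <  k=6
[2,7] S\NP  <B  k=3
[0,7] S  <  k=2

[0,7] S   <
  [0,2] NP   <
    [0,1] "under" : PP/N
    [1,2] "song" : NP\(PP/N)
  [2,7] S\NP   <B
    [2,3] "on" : (NP/N)\NP
    [3,7] S\(NP/N)   <
      [3,6] NP   <
        [3,5] PP   >
          [3,4] "every" : PP/N
          [4,5] "slowly" : N
        [5,6] "city" : NP\PP
      [6,7] "bone" : (S\(NP/N))\NP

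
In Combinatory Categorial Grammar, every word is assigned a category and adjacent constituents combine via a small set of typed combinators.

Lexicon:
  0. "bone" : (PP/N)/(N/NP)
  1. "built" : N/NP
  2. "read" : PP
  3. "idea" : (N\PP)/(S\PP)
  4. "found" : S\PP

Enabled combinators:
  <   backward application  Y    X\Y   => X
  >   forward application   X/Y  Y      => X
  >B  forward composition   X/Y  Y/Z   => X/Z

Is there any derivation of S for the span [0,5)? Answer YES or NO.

(PP/N)/(N/NP) N/NP PP (N\PP)/(S\PP) S\PP
CKY chart[0,5] = {PP}; S ∉ chart

NO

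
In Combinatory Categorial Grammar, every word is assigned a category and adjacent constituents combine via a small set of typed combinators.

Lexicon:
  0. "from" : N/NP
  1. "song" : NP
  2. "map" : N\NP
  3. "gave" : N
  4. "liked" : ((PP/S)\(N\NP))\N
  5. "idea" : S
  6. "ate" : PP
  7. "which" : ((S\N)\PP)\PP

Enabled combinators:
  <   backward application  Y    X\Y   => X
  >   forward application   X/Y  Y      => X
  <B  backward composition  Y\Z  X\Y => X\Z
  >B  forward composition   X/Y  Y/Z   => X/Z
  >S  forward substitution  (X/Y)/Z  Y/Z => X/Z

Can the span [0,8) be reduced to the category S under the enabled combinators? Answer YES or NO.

YES

[0,8] S   <
  [0,2] N   >
    [0,1] "from" : N/NP
    [1,2] "song" : NP
  [2,8] S\N   <
    [2,6] PP   >
      [2,5] PP/S   <
        [2,3] "map" : N\NP
        [3,5] (PP/S)\(N\NP)   <
          [3,4] "gave" : N
          [4,5] "liked" : ((PP/S)\(N\NP))\N
      [5,6] "idea" : S
    [6,8] (S\N)\PP   <
      [6,7] "ate" : PP
      [7,8] "which" : ((S\N)\PP)\PP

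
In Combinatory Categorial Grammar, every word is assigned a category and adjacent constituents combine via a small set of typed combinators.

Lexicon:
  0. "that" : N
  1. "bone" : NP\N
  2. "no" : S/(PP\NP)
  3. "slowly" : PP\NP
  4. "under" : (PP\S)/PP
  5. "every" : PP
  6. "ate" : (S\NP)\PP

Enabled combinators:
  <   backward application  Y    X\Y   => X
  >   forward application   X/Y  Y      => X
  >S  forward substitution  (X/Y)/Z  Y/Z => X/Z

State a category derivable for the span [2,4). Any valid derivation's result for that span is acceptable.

S

[0,7] S   <
  [0,2] NP   <
    [0,1] "that" : N
    [1,2] "bone" : NP\N
  [2,7] S\NP   <
    [2,6] PP   <
      [2,4] S   >
        [2,3] "no" : S/(PP\NP)
        [3,4] "slowly" : PP\NP
      [4,6] PP\S   >
        [4,5] "under" : (PP\S)/PP
        [5,6] "every" : PP
    [6,7] "ate" : (S\NP)\PP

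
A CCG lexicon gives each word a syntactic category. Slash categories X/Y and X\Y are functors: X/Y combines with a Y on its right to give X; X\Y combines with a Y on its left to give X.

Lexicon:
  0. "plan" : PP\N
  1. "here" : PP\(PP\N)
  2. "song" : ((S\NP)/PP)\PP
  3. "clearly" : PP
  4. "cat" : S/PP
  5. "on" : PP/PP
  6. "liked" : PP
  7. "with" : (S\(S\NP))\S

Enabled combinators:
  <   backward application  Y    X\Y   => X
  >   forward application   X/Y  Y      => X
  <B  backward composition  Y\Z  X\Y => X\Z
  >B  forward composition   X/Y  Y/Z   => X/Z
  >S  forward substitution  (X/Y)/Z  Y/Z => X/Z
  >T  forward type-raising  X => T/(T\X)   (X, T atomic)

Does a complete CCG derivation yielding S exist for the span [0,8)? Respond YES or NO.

[0,8] S   <
  [0,4] S\NP   >
    [0,3] (S\NP)/PP   <
      [0,2] PP   <
        [0,1] "plan" : PP\N
        [1,2] "here" : PP\(PP\N)
      [2,3] "song" : ((S\NP)/PP)\PP
    [3,4] "clearly" : PP
  [4,8] S\(S\NP)   <
    [4,7] S   >
      [4,6] S/PP   >B
        [4,5] "cat" : S/PP
        [5,6] "on" : PP/PP
      [6,7] "liked" : PP
    [7,8] "with" : (S\(S\NP))\S

YES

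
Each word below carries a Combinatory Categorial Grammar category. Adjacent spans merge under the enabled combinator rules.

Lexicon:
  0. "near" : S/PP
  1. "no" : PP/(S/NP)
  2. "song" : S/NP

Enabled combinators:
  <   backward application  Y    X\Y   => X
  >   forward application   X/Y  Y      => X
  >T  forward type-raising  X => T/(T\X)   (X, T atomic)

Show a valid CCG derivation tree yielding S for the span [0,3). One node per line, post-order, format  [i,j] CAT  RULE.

[0,1] S/PP  lex  "near"
[1,2] PP/(S/NP)  lex  "no"
[2,3] S/NP  lex  "song"
[1,3] PP  >  k=2
[0,3] S  >  k=1

[0,3] S   >
  [0,1] "near" : S/PP
  [1,3] PP   >
    [1,2] "no" : PP/(S/NP)
    [2,3] "song" : S/NP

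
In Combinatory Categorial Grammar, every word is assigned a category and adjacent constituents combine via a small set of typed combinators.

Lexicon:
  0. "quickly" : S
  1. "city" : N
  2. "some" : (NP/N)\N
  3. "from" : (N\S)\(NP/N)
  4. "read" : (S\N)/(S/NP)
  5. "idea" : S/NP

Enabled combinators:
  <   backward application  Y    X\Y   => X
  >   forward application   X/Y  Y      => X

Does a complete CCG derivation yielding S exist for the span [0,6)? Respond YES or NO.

[0,6] S   <
  [0,4] N   <
    [0,1] "quickly" : S
    [1,4] N\S   <
      [1,3] NP/N   <
        [1,2] "city" : N
        [2,3] "some" : (NP/N)\N
      [3,4] "from" : (N\S)\(NP/N)
  [4,6] S\N   >
    [4,5] "read" : (S\N)/(S/NP)
    [5,6] "idea" : S/NP

YES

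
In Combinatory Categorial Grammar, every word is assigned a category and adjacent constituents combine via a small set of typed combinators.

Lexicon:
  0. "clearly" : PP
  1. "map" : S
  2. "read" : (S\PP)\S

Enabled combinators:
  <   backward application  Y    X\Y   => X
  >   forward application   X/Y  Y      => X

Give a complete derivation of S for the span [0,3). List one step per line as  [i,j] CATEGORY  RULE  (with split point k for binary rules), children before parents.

[0,1] PP  lex  "clearly"
[1,2] S  lex  "map"
[2,3] (S\PP)\S  lex  "read"
[1,3] S\PP  <  k=2
[0,3] S  <  k=1

[0,3] S   <
  [0,1] "clearly" : PP
  [1,3] S\PP   <
    [1,2] "map" : S
    [2,3] "read" : (S\PP)\S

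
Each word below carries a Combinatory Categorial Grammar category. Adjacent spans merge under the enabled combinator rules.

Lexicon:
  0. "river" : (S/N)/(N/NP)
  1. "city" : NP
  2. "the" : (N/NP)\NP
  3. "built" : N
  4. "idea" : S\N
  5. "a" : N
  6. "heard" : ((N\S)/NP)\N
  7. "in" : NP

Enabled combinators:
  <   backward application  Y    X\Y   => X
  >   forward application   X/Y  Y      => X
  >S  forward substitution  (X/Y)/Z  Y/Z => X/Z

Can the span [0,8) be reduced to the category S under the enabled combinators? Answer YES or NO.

YES

[0,8] S   >
  [0,3] S/N   >
    [0,1] "river" : (S/N)/(N/NP)
    [1,3] N/NP   <
      [1,2] "city" : NP
      [2,3] "the" : (N/NP)\NP
  [3,8] N   <
    [3,5] S   <
      [3,4] "built" : N
      [4,5] "idea" : S\N
    [5,8] N\S   >
      [5,7] (N\S)/NP   <
        [5,6] "a" : N
        [6,7] "heard" : ((N\S)/NP)\N
      [7,8] "in" : NP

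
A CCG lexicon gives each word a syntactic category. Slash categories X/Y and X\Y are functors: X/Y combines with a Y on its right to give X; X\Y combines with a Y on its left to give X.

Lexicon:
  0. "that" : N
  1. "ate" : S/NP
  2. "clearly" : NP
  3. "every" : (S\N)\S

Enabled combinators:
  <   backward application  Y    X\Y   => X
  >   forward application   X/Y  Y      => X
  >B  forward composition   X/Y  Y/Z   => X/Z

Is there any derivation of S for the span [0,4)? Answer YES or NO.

[0,4] S   <
  [0,1] "that" : N
  [1,4] S\N   <
    [1,3] S   >
      [1,2] "ate" : S/NP
      [2,3] "clearly" : NP
    [3,4] "every" : (S\N)\S

YES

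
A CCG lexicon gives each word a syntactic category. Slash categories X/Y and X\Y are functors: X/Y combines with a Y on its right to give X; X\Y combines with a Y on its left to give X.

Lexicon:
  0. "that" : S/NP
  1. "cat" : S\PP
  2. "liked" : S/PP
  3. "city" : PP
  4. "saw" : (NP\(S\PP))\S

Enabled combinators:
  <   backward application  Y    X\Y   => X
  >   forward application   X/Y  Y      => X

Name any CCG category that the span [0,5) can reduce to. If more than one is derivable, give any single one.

S

[0,5] S   >
  [0,1] "that" : S/NP
  [1,5] NP   <
    [1,2] "cat" : S\PP
    [2,5] NP\(S\PP)   <
      [2,4] S   >
        [2,3] "liked" : S/PP
        [3,4] "city" : PP
      [4,5] "saw" : (NP\(S\PP))\S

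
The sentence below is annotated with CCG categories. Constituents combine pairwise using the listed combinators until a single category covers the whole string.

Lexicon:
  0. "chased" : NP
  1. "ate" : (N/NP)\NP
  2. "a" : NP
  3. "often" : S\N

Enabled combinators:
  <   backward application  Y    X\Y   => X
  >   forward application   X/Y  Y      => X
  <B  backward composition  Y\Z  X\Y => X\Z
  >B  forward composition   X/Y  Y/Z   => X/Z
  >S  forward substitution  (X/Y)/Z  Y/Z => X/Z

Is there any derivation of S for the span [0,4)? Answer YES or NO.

YES

[0,4] S   <
  [0,3] N   >
    [0,2] N/NP   <
      [0,1] "chased" : NP
      [1,2] "ate" : (N/NP)\NP
    [2,3] "a" : NP
  [3,4] "often" : S\N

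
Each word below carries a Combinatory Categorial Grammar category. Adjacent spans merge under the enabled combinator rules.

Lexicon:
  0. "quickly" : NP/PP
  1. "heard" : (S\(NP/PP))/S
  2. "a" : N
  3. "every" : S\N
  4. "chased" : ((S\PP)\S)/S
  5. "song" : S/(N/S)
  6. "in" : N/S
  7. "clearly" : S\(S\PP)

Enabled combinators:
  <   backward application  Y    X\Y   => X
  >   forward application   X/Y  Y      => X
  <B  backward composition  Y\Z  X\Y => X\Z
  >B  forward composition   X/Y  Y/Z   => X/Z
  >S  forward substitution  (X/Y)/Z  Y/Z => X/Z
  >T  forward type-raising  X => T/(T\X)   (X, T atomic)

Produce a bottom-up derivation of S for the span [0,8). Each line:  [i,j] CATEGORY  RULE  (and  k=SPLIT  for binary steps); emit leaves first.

[0,1] NP/PP  lex  "quickly"
[1,2] (S\(NP/PP))/S  lex  "heard"
[2,3] N  lex  "a"
[2,3] S/(S\N)  >T
[3,4] S\N  lex  "every"
[2,4] S  >  k=3
[1,4] S\(NP/PP)  >  k=2
[0,4] S  <  k=1
[4,5] ((S\PP)\S)/S  lex  "chased"
[5,6] S/(N/S)  lex  "song"
[6,7] N/S  lex  "in"
[5,7] S  >  k=6
[4,7] (S\PP)\S  >  k=5
[0,7] S\PP  <  k=4
[7,8] S\(S\PP)  lex  "clearly"
[0,8] S  <  k=7

[0,8] S   <
  [0,7] S\PP   <
    [0,4] S   <
      [0,1] "quickly" : NP/PP
      [1,4] S\(NP/PP)   >
        [1,2] "heard" : (S\(NP/PP))/S
        [2,4] S   >
          [2,3] S/(S\N)   >T
            [2,3] "a" : N
          [3,4] "every" : S\N
    [4,7] (S\PP)\S   >
      [4,5] "chased" : ((S\PP)\S)/S
      [5,7] S   >
        [5,6] "song" : S/(N/S)
        [6,7] "in" : N/S
  [7,8] "clearly" : S\(S\PP)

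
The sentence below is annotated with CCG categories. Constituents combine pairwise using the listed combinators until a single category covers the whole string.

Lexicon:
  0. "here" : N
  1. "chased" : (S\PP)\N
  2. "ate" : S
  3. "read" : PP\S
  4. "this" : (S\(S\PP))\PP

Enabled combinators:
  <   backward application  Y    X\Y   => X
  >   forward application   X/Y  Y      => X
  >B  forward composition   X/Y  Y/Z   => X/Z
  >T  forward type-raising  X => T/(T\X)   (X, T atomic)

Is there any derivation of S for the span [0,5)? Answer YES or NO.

[0,5] S   <
  [0,2] S\PP   <
    [0,1] "here" : N
    [1,2] "chased" : (S\PP)\N
  [2,5] S\(S\PP)   <
    [2,4] PP   <
      [2,3] "ate" : S
      [3,4] "read" : PP\S
    [4,5] "this" : (S\(S\PP))\PP

YES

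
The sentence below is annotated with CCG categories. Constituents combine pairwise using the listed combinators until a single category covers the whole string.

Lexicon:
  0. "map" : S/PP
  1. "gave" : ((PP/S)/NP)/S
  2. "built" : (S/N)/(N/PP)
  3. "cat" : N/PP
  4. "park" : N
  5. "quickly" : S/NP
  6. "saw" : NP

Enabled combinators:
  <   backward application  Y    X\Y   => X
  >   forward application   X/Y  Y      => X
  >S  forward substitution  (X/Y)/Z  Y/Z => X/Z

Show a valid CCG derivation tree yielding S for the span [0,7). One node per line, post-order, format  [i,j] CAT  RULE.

[0,7] S   >
  [0,1] "map" : S/PP
  [1,7] PP   >
    [1,6] PP/NP   >S
      [1,5] (PP/S)/NP   >
        [1,2] "gave" : ((PP/S)/NP)/S
        [2,5] S   >
          [2,4] S/N   >
            [2,3] "built" : (S/N)/(N/PP)
            [3,4] "cat" : N/PP
          [4,5] "park" : N
      [5,6] "quickly" : S/NP
    [6,7] "saw" : NP

[0,1] S/PP  lex  "map"
[1,2] ((PP/S)/NP)/S  lex  "gave"
[2,3] (S/N)/(N/PP)  lex  "built"
[3,4] N/PP  lex  "cat"
[2,4] S/N  >  k=3
[4,5] N  lex  "park"
[2,5] S  >  k=4
[1,5] (PP/S)/NP  >  k=2
[5,6] S/NP  lex  "quickly"
[1,6] PP/NP  >S  k=5
[6,7] NP  lex  "saw"
[1,7] PP  >  k=6
[0,7] S  >  k=1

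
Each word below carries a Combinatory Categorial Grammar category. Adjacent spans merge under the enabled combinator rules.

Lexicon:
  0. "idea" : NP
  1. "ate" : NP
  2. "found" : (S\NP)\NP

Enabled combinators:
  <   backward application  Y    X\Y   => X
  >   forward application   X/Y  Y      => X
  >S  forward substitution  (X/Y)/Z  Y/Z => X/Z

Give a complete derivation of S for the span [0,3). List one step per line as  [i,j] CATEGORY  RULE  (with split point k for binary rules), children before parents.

[0,3] S   <
  [0,1] "idea" : NP
  [1,3] S\NP   <
    [1,2] "ate" : NP
    [2,3] "found" : (S\NP)\NP

[0,1] NP  lex  "idea"
[1,2] NP  lex  "ate"
[2,3] (S\NP)\NP  lex  "found"
[1,3] S\NP  <  k=2
[0,3] S  <  k=1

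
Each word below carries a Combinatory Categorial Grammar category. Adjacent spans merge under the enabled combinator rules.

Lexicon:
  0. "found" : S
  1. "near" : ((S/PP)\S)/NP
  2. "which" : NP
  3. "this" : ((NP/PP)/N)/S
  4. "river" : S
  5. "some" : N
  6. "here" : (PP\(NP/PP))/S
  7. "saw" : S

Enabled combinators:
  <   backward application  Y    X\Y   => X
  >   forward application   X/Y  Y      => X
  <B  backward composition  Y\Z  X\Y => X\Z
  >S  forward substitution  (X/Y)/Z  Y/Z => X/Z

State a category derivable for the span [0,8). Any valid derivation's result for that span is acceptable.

[0,8] S   >
  [0,3] S/PP   <
    [0,1] "found" : S
    [1,3] (S/PP)\S   >
      [1,2] "near" : ((S/PP)\S)/NP
      [2,3] "which" : NP
  [3,8] PP   <
    [3,6] NP/PP   >
      [3,5] (NP/PP)/N   >
        [3,4] "this" : ((NP/PP)/N)/S
        [4,5] "river" : S
      [5,6] "some" : N
    [6,8] PP\(NP/PP)   >
      [6,7] "here" : (PP\(NP/PP))/S
      [7,8] "saw" : S

S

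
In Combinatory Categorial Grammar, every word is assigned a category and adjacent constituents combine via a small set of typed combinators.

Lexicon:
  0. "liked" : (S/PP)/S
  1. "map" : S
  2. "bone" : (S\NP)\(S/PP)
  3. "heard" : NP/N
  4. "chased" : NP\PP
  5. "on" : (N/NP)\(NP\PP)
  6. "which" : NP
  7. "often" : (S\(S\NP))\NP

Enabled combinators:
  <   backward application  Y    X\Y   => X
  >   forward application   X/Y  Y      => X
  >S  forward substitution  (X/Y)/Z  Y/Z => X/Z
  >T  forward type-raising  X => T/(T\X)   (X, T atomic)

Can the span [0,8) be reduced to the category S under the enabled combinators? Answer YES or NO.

YES

[0,8] S   <
  [0,3] S\NP   <
    [0,2] S/PP   >
      [0,1] "liked" : (S/PP)/S
      [1,2] "map" : S
    [2,3] "bone" : (S\NP)\(S/PP)
  [3,8] S\(S\NP)   <
    [3,7] NP   >
      [3,4] "heard" : NP/N
      [4,7] N   >
        [4,6] N/NP   <
          [4,5] "chased" : NP\PP
          [5,6] "on" : (N/NP)\(NP\PP)
        [6,7] "which" : NP
    [7,8] "often" : (S\(S\NP))\NP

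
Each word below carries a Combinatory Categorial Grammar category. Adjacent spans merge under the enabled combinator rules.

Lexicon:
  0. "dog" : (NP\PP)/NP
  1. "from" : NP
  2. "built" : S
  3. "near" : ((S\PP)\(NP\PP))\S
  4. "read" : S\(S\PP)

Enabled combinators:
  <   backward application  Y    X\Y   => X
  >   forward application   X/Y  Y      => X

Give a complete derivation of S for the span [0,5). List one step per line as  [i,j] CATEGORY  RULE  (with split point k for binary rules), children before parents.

[0,1] (NP\PP)/NP  lex  "dog"
[1,2] NP  lex  "from"
[0,2] NP\PP  >  k=1
[2,3] S  lex  "built"
[3,4] ((S\PP)\(NP\PP))\S  lex  "near"
[2,4] (S\PP)\(NP\PP)  <  k=3
[0,4] S\PP  <  k=2
[4,5] S\(S\PP)  lex  "read"
[0,5] S  <  k=4

[0,5] S   <
  [0,4] S\PP   <
    [0,2] NP\PP   >
      [0,1] "dog" : (NP\PP)/NP
      [1,2] "from" : NP
    [2,4] (S\PP)\(NP\PP)   <
      [2,3] "built" : S
      [3,4] "near" : ((S\PP)\(NP\PP))\S
  [4,5] "read" : S\(S\PP)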